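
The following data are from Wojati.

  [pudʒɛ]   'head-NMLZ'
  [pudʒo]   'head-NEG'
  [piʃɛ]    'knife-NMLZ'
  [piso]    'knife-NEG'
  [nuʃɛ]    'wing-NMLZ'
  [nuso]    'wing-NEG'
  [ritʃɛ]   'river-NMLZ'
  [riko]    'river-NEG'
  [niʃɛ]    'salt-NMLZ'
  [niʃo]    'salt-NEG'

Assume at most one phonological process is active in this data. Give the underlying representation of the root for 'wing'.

'wing' shows [ʃ] ~ [s] at the end of the stem ([nuʃɛ] vs [nuso]).
If /ʃ/ were underlying and a rule turned it into [s] before the NEG suffix, 'salt' would also alternate; but it has [ʃ] in both [niʃɛ] and [niʃo].
The alternation reflects palatalization before a front vowel: /k/ and /s/ become palato-alveolar [tʃ] and [ʃ] before a front vowel. /s/ is underlying.

/nus/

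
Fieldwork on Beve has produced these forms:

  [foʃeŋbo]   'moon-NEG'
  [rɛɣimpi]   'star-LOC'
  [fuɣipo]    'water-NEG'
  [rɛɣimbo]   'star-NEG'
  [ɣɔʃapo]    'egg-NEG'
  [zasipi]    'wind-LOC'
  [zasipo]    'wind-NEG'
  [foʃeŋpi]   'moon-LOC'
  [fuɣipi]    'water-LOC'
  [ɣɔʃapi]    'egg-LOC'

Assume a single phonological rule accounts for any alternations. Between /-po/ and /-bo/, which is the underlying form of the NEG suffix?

The NEG suffix surfaces as [-bo] and [-po], depending on the final segment of the stem.
By contrast the LOC suffix keeps its initial [p] throughout — that segment must be underlying.
The NEG suffix is therefore /-bo/ underlyingly, with post-vocalic devoicing: voiced stops become voiceless after a vowel.

/-bo/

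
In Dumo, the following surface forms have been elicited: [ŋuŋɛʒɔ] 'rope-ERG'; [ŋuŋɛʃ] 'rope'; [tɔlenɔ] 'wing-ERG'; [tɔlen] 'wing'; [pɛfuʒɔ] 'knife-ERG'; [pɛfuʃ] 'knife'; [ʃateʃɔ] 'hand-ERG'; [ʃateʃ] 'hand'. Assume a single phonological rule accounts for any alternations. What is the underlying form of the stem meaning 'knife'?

/pɛfuʒ/

The root 'knife' surfaces as [pɛfuʒɔ] and [pɛfuʃ], with a stem-final [ʒ] ~ [ʃ] alternation.
But 'hand' keeps [ʃ] in both environments ([ʃateʃɔ], [ʃateʃ]), so there is no rule changing /ʃ/ to [ʒ] before the ERG suffix.
The alternation reflects word-final obstruent devoicing: voiced obstruents become voiceless word-finally. /ʒ/ is underlying.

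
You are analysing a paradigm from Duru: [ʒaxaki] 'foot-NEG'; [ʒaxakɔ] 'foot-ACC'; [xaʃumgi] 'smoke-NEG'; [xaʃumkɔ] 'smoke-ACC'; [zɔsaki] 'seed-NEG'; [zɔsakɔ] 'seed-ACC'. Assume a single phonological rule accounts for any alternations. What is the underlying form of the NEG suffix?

/-gi/

The NEG morpheme has two allomorphs, [-gi] and [-ki].
By contrast the ACC suffix keeps its initial [k] throughout — that segment must be underlying.
The NEG suffix is therefore /-gi/ underlyingly, with post-vocalic devoicing: voiced stops become voiceless after a vowel.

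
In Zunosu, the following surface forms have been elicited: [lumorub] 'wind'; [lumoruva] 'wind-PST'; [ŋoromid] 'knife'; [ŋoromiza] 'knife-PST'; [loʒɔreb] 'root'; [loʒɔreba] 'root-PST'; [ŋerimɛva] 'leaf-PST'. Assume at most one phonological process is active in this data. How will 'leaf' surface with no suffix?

[ŋerimɛb]

'wind' shows [b] ~ [v] at the end of the stem ([lumorub] vs [lumoruva]).
If /b/ were underlying and a rule turned it into [v] before the PST suffix, 'root' would also alternate; but it has [b] in both [loʒɔreb] and [loʒɔreba].
The alternation reflects word-final hardening: voiced fricatives become stops word-finally. /v/ is underlying.
The one attested form of 'leaf', [ŋerimɛva], shows underlying /ŋerimɛv/. Applying the same rule word-finally gives [ŋerimɛb].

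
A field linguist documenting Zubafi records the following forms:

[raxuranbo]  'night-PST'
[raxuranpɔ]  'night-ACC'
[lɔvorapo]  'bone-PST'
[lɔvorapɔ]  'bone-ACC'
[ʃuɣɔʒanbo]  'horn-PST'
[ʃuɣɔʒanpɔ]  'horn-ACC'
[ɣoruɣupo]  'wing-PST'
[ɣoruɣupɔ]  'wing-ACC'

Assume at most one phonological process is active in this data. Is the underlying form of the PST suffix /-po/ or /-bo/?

The PST morpheme has two allomorphs, [-bo] and [-po].
The ACC suffix, which begins with [p], is invariant after every stem; so [p] is not altered by any rule here.
The PST suffix is therefore /-bo/ underlyingly, with post-vocalic devoicing: voiced stops become voiceless after a vowel.

/-bo/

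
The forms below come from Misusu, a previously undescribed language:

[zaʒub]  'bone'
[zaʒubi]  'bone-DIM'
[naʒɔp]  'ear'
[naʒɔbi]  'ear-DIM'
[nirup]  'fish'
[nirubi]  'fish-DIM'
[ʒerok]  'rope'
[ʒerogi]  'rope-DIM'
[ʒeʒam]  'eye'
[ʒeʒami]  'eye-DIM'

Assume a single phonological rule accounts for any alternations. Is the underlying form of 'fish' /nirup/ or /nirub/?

'fish' shows [p] ~ [b] at the end of the stem ([nirup] vs [nirubi]).
Compare 'bone', with invariant [b] in [zaʒub] and [zaʒubi]: an analysis with underlying /b/ and a rule producing [p] in isolation would wrongly predict alternation here too.
So /p/ is underlying, and a rule of intervocalic voicing — voiceless stops become voiced between vowels — gives [b].

/nirup/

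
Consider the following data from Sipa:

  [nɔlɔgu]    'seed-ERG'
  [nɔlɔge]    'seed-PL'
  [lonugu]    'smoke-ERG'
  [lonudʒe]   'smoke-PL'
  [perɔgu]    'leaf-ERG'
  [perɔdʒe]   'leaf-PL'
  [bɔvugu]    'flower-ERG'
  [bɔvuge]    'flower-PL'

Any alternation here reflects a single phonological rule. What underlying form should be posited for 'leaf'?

In [perɔgu] and [perɔdʒe] the final segment of 'leaf' alternates: [g] ~ [dʒ].
Compare 'seed', with invariant [g] in [nɔlɔgu] and [nɔlɔge]: an analysis with underlying /g/ and a rule producing [dʒ] before the PL suffix would wrongly predict alternation here too.
The underlying segment must be /dʒ/; palato-alveolar /dʒ/ becomes [g] when no front vowel follows, yielding [g] there.

/perɔdʒ/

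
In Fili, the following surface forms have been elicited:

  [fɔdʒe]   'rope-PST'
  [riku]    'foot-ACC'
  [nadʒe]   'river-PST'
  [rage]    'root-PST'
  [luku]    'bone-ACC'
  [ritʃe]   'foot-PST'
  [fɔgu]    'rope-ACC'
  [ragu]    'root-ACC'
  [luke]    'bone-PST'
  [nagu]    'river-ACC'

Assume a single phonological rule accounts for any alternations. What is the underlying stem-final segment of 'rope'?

The root 'rope' surfaces as [fɔgu] and [fɔdʒe], with a stem-final [g] ~ [dʒ] alternation.
The stem 'root' ([ragu], [rage]) shows [g] unchanged in both environments, so [g] cannot be basic with [dʒ] derived before the PST suffix.
The alternation reflects depalatalization: palato-alveolar /tʃ/ and /dʒ/ become [k] and [g] when no front vowel follows. /dʒ/ is underlying.

/dʒ/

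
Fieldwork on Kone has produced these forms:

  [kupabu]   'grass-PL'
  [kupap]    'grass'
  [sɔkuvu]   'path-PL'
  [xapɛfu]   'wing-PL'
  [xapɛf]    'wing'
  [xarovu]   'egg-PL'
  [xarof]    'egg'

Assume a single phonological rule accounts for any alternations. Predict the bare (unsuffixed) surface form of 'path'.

[sɔkuf]

'egg' shows [v] ~ [f] at the end of the stem ([xarovu] vs [xarof]).
If /f/ were underlying and a rule turned it into [v] before the PL suffix, 'wing' would also alternate; but it has [f] in both [xapɛfu] and [xapɛf].
So /v/ is underlying, and a rule of word-final obstruent devoicing — voiced obstruents become voiceless word-finally — gives [f].
From [sɔkuvu] the stem 'path' is /sɔkuv/; word-finally this yields [sɔkuf].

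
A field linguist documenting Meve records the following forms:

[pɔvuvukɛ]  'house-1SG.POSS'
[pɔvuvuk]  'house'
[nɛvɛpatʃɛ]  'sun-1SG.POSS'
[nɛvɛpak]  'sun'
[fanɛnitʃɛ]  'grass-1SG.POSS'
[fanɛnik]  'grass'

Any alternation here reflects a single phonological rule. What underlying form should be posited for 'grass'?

'grass' shows [tʃ] ~ [k] at the end of the stem ([fanɛnitʃɛ] vs [fanɛnik]).
The stem 'house' ([pɔvuvukɛ], [pɔvuvuk]) shows [k] unchanged in both environments, so [k] cannot be basic with [tʃ] derived before the 1SG.POSS suffix.
So /tʃ/ is underlying, and a rule of depalatalization — palato-alveolar /tʃ/ becomes [k] when no front vowel follows — gives [k].

/fanɛnitʃ/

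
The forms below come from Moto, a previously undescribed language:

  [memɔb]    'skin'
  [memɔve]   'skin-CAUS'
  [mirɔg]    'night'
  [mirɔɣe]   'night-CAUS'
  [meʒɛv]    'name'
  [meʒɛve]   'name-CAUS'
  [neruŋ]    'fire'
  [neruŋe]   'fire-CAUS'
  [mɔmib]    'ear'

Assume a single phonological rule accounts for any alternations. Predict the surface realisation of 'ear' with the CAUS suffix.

In [memɔb] and [memɔve] the final segment of 'skin' alternates: [b] ~ [v].
If /v/ were underlying and a rule turned it into [b] in isolation, 'name' would also alternate; but it has [v] in both [meʒɛv] and [meʒɛve].
So /b/ is underlying, and a rule of intervocalic spirantization — voiced stops become fricatives between vowels — gives [v].
From [mɔmib] the stem 'ear' is /mɔmib/; between vowels this yields [mɔmive].

[mɔmive]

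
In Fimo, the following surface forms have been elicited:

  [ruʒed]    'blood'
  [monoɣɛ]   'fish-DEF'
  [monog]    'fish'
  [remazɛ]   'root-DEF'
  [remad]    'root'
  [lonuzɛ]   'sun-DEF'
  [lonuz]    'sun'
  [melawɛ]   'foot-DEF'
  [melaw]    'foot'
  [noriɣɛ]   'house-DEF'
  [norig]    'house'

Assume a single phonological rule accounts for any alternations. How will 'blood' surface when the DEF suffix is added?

[ruʒezɛ]

The stem for 'root' ends in [z] in [remazɛ] but [d] in [remad].
But 'sun' keeps [z] in both environments ([lonuzɛ], [lonuz]), so there is no rule changing /z/ to [d] in isolation.
The alternation reflects intervocalic spirantization: voiced stops become fricatives between vowels. /d/ is underlying.
From [ruʒed] the stem 'blood' is /ruʒed/; between vowels this yields [ruʒezɛ].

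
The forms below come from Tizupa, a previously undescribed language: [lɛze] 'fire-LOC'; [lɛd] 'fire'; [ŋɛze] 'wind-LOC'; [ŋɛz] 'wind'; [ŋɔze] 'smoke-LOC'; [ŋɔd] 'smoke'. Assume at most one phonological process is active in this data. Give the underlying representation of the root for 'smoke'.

/ŋɔd/

The root 'smoke' surfaces as [ŋɔze] and [ŋɔd], with a stem-final [z] ~ [d] alternation.
But 'wind' keeps [z] in both environments ([ŋɛze], [ŋɛz]), so there is no rule changing /z/ to [d] in isolation.
Therefore /d/ is basic and [z] is derived by intervocalic spirantization (voiced stops become fricatives between vowels).
Hence 'smoke' is /ŋɔd/ underlyingly.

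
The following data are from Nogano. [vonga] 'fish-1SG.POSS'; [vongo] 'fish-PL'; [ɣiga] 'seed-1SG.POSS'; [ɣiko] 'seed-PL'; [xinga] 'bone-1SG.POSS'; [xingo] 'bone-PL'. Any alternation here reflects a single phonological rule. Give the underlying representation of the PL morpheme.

The PL morpheme has two allomorphs, [-go] and [-ko].
By contrast the 1SG.POSS suffix keeps its initial [g] throughout — that segment must be underlying.
The PL suffix is therefore /-ko/ underlyingly, with post-nasal voicing: voiceless stops become voiced after a nasal.

/-ko/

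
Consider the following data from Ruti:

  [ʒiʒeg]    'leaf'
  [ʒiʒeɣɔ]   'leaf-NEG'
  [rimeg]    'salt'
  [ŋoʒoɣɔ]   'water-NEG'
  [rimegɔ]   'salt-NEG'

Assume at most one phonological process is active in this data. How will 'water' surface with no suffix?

[ŋoʒog]

'leaf' shows [ɣ] ~ [g] at the end of the stem ([ʒiʒeɣɔ] vs [ʒiʒeg]).
But 'salt' keeps [g] in both environments ([rimegɔ], [rimeg]), so there is no rule changing /g/ to [ɣ] before the NEG suffix.
The underlying segment must be /ɣ/; voiced fricatives become stops word-finally, yielding [g] there.
From [ŋoʒoɣɔ] the stem 'water' is /ŋoʒoɣ/; word-finally this yields [ŋoʒog].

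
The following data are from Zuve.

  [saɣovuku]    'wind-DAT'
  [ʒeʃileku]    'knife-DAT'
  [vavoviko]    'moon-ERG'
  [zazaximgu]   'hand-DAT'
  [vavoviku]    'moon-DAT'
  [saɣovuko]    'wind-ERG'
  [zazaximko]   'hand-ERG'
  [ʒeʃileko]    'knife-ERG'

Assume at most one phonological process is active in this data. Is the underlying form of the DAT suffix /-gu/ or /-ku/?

/-gu/

The DAT suffix surfaces as [-gu] and [-ku], depending on the final segment of the stem.
By contrast the ERG suffix keeps its initial [k] throughout — that segment must be underlying.
So the underlying form is /-gu/, and voiced stops become voiceless after a vowel.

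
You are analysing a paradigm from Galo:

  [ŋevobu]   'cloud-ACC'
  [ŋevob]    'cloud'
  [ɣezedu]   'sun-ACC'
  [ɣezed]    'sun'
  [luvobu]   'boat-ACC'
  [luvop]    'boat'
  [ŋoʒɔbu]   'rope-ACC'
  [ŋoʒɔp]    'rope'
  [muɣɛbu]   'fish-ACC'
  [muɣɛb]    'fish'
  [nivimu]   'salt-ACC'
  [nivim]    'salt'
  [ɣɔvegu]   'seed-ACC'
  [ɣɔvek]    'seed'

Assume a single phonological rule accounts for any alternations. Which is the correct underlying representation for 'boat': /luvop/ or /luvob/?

The stem for 'boat' ends in [b] in [luvobu] but [p] in [luvop].
Compare 'fish', with invariant [b] in [muɣɛbu] and [muɣɛb]: an analysis with underlying /b/ and a rule producing [p] in isolation would wrongly predict alternation here too.
So /p/ is underlying, and a rule of intervocalic voicing — voiceless stops become voiced between vowels — gives [b].

/luvop/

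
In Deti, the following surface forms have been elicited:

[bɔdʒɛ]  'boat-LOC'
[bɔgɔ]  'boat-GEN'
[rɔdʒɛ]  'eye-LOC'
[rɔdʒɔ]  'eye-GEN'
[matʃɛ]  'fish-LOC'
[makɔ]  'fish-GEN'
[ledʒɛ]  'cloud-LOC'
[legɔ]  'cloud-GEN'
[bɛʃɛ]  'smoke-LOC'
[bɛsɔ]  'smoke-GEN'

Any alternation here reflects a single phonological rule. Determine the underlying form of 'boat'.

/bɔg/

The root 'boat' surfaces as [bɔdʒɛ] and [bɔgɔ], with a stem-final [dʒ] ~ [g] alternation.
If /dʒ/ were underlying and a rule turned it into [g] before the GEN suffix, 'eye' would also alternate; but it has [dʒ] in both [rɔdʒɛ] and [rɔdʒɔ].
Therefore /g/ is basic and [dʒ] is derived by palatalization before a front vowel (/k/, /g/ and /s/ become palato-alveolar [tʃ], [dʒ] and [ʃ] before a front vowel).
So 'boat' = /bɔg/.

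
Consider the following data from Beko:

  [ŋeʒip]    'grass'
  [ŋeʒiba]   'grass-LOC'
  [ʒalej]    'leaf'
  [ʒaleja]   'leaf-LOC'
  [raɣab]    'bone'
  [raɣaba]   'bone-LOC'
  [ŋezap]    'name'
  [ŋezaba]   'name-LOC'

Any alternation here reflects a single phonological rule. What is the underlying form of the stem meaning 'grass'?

/ŋeʒip/

The root 'grass' surfaces as [ŋeʒip] and [ŋeʒiba], with a stem-final [p] ~ [b] alternation.
If /b/ were underlying and a rule turned it into [p] in isolation, 'bone' would also alternate; but it has [b] in both [raɣab] and [raɣaba].
So /p/ is underlying, and a rule of intervocalic voicing — voiceless stops become voiced between vowels — gives [b].
The underlying form of 'grass' is therefore /ŋeʒip/.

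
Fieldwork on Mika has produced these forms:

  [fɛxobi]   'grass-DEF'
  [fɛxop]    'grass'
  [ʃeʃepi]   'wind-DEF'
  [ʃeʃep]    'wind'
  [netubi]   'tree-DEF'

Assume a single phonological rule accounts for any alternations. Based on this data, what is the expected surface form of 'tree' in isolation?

In [fɛxobi] and [fɛxop] the final segment of 'grass' alternates: [b] ~ [p].
If /p/ were underlying and a rule turned it into [b] before the DEF suffix, 'wind' would also alternate; but it has [p] in both [ʃeʃepi] and [ʃeʃep].
The alternation reflects word-final obstruent devoicing: voiced obstruents become voiceless word-finally. /b/ is underlying.
The one attested form of 'tree', [netubi], shows underlying /netub/. Applying the same rule word-finally gives [netup].

[netup]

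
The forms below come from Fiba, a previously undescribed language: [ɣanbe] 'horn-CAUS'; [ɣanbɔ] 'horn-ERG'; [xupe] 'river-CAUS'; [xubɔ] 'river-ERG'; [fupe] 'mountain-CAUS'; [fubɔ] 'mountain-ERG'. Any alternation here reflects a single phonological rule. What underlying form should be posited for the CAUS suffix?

/-pe/

The CAUS suffix surfaces as [-be] and [-pe], depending on the final segment of the stem.
By contrast the ERG suffix keeps its initial [b] throughout — that segment must be underlying.
So the underlying form is /-pe/, and voiceless stops become voiced after a nasal.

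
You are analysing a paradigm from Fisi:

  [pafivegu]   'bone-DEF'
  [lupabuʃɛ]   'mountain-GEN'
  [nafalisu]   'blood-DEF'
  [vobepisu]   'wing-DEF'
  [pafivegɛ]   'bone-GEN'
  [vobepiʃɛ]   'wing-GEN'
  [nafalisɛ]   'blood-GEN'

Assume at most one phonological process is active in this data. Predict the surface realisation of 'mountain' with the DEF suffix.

[lupabusu]

In [vobepisu] and [vobepiʃɛ] the final segment of 'wing' alternates: [s] ~ [ʃ].
The stem 'blood' ([nafalisu], [nafalisɛ]) shows [s] unchanged in both environments, so [s] cannot be basic with [ʃ] derived before the GEN suffix.
Therefore /ʃ/ is basic and [s] is derived by depalatalization (palato-alveolar /ʃ/ becomes [s] when no front vowel follows).
From [lupabuʃɛ] the stem 'mountain' is /lupabuʃ/; when no front vowel follows this yields [lupabusu].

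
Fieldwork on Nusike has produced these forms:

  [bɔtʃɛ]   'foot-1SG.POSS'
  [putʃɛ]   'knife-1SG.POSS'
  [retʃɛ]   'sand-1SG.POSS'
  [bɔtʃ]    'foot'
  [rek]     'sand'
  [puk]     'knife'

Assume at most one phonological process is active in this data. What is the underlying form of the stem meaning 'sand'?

/rek/

'sand' shows [tʃ] ~ [k] at the end of the stem ([retʃɛ] vs [rek]).
If /tʃ/ were underlying and a rule turned it into [k] in isolation, 'foot' would also alternate; but it has [tʃ] in both [bɔtʃɛ] and [bɔtʃ].
The underlying segment must be /k/; /k/ becomes palato-alveolar [tʃ] before a front vowel, yielding [tʃ] there.
The underlying form of 'sand' is therefore /rek/.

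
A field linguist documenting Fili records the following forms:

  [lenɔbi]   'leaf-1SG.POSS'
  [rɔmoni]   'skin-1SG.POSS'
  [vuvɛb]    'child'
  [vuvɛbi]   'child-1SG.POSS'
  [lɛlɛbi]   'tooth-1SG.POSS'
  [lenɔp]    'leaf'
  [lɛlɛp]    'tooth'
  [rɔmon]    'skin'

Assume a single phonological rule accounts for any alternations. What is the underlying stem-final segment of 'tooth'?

The root 'tooth' surfaces as [lɛlɛbi] and [lɛlɛp], with a stem-final [b] ~ [p] alternation.
If /b/ were underlying and a rule turned it into [p] in isolation, 'child' would also alternate; but it has [b] in both [vuvɛbi] and [vuvɛb].
The alternation reflects intervocalic voicing: voiceless stops become voiced between vowels. /p/ is underlying.

/p/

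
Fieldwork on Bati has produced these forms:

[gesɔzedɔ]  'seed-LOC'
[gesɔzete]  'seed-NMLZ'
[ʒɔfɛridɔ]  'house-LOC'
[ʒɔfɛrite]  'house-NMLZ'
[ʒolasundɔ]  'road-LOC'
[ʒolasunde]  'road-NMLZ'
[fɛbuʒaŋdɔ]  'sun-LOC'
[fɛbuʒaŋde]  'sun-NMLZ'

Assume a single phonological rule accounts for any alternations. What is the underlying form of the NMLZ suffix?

/-te/

The NMLZ morpheme has two allomorphs, [-de] and [-te].
By contrast the LOC suffix keeps its initial [d] throughout — that segment must be underlying.
So the underlying form is /-te/, and voiceless stops become voiced after a nasal.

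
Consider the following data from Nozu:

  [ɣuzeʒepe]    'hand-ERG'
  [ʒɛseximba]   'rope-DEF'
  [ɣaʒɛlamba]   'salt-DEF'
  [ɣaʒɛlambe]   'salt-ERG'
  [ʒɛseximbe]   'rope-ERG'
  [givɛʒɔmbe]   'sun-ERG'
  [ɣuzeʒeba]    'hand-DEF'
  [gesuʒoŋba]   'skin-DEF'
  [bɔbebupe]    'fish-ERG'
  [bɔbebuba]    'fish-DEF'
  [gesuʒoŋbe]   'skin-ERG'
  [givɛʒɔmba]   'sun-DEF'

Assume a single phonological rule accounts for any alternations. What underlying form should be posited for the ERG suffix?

/-pe/

The ERG morpheme has two allomorphs, [-be] and [-pe].
The DEF suffix, which begins with [b], is invariant after every stem; so [b] is not altered by any rule here.
The ERG suffix is therefore /-pe/ underlyingly, with post-nasal voicing: voiceless stops become voiced after a nasal.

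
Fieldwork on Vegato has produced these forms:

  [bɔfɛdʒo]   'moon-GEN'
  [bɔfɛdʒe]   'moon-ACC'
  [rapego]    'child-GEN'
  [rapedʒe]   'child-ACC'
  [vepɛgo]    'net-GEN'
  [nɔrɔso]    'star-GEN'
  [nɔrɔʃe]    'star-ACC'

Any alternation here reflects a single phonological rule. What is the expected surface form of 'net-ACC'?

The root 'child' surfaces as [rapego] and [rapedʒe], with a stem-final [g] ~ [dʒ] alternation.
But 'moon' keeps [dʒ] in both environments ([bɔfɛdʒo], [bɔfɛdʒe]), so there is no rule changing /dʒ/ to [g] before the GEN suffix.
The underlying segment must be /g/; /g/ and /s/ become palato-alveolar [dʒ] and [ʃ] before a front vowel, yielding [dʒ] there.
From [vepɛgo] the stem 'net' is /vepɛg/; before a front vowel this yields [vepɛdʒe].

[vepɛdʒe]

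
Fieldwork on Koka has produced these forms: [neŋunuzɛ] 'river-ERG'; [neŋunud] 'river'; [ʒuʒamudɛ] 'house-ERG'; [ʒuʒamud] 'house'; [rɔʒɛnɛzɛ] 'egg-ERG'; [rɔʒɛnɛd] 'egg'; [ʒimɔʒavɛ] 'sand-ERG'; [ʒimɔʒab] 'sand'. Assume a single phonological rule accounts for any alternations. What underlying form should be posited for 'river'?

/neŋunuz/

In [neŋunuzɛ] and [neŋunud] the final segment of 'river' alternates: [z] ~ [d].
Compare 'house', with invariant [d] in [ʒuʒamudɛ] and [ʒuʒamud]: an analysis with underlying /d/ and a rule producing [z] before the ERG suffix would wrongly predict alternation here too.
The underlying segment must be /z/; voiced fricatives become stops word-finally, yielding [d] there.
So 'river' = /neŋunuz/.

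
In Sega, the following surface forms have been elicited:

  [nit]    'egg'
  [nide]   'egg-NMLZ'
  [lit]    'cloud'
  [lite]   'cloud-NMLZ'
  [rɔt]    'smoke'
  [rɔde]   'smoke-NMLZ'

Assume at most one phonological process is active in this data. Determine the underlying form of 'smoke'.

The root 'smoke' surfaces as [rɔt] and [rɔde], with a stem-final [t] ~ [d] alternation.
The stem 'cloud' ([lit], [lite]) shows [t] unchanged in both environments, so [t] cannot be basic with [d] derived before the NMLZ suffix.
The underlying segment must be /d/; voiced obstruents become voiceless word-finally, yielding [t] there.

/rɔd/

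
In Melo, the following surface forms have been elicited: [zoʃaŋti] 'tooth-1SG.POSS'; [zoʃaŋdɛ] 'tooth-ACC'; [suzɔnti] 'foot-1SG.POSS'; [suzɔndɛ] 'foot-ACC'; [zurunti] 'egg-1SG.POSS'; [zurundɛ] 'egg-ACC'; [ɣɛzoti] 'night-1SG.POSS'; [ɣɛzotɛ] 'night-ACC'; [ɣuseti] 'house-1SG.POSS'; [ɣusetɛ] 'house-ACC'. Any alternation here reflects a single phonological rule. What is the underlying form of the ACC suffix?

The ACC morpheme has two allomorphs, [-dɛ] and [-tɛ].
The 1SG.POSS suffix, which begins with [t], is invariant after every stem; so [t] is not altered by any rule here.
So the underlying form is /-dɛ/, and voiced stops become voiceless after a vowel.

/-dɛ/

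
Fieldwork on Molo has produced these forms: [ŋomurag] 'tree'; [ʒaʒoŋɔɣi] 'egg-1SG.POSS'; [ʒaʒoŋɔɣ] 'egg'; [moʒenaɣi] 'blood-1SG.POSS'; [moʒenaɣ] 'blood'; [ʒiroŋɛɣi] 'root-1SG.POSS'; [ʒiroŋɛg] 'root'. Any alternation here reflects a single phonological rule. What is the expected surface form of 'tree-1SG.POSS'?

[ŋomuraɣi]

The root 'root' surfaces as [ʒiroŋɛɣi] and [ʒiroŋɛg], with a stem-final [ɣ] ~ [g] alternation.
If /ɣ/ were underlying and a rule turned it into [g] in isolation, 'blood' would also alternate; but it has [ɣ] in both [moʒenaɣi] and [moʒenaɣ].
The underlying segment must be /g/; voiced stops become fricatives between vowels, yielding [ɣ] there.
From [ŋomurag] the stem 'tree' is /ŋomurag/; between vowels this yields [ŋomuraɣi].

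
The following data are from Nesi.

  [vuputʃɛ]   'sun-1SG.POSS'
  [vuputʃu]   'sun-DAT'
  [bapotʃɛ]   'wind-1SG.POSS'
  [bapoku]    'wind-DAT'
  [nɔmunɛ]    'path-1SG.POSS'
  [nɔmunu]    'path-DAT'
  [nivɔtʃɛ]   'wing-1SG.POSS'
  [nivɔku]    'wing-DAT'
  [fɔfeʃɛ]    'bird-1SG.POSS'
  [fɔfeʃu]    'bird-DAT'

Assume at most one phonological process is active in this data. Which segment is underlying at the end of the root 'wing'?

/k/

'wing' shows [tʃ] ~ [k] at the end of the stem ([nivɔtʃɛ] vs [nivɔku]).
But 'sun' keeps [tʃ] in both environments ([vuputʃɛ], [vuputʃu]), so there is no rule changing /tʃ/ to [k] before the DAT suffix.
The alternation reflects palatalization before a front vowel: /k/ becomes palato-alveolar [tʃ] before a front vowel. /k/ is underlying.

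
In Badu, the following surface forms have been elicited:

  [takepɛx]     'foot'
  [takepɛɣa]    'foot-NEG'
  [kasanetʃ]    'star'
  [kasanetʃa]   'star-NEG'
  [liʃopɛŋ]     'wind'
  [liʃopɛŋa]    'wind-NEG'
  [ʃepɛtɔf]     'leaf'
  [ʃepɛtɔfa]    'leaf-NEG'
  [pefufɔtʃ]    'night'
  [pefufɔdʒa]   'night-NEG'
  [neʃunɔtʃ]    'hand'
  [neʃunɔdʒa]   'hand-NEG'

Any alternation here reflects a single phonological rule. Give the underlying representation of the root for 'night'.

/pefufɔdʒ/

The root 'night' surfaces as [pefufɔtʃ] and [pefufɔdʒa], with a stem-final [tʃ] ~ [dʒ] alternation.
But 'star' keeps [tʃ] in both environments ([kasanetʃ], [kasanetʃa]), so there is no rule changing /tʃ/ to [dʒ] before the NEG suffix.
So /dʒ/ is underlying, and a rule of word-final obstruent devoicing — voiced obstruents become voiceless word-finally — gives [tʃ].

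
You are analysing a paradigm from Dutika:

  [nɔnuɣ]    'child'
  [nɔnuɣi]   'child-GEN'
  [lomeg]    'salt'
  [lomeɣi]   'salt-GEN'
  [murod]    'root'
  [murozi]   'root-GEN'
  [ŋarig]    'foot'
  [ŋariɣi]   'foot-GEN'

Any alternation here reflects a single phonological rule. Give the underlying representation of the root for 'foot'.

/ŋarig/

The root 'foot' surfaces as [ŋarig] and [ŋariɣi], with a stem-final [g] ~ [ɣ] alternation.
Compare 'child', with invariant [ɣ] in [nɔnuɣ] and [nɔnuɣi]: an analysis with underlying /ɣ/ and a rule producing [g] in isolation would wrongly predict alternation here too.
So /g/ is underlying, and a rule of intervocalic spirantization — voiced stops become fricatives between vowels — gives [ɣ].
So 'foot' = /ŋarig/.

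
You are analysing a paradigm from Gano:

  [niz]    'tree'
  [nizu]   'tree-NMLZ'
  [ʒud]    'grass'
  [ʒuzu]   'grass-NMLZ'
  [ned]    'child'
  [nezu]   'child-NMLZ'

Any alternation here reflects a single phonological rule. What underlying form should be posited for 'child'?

The stem for 'child' ends in [d] in [ned] but [z] in [nezu].
Compare 'tree', with invariant [z] in [niz] and [nizu]: an analysis with underlying /z/ and a rule producing [d] in isolation would wrongly predict alternation here too.
The underlying segment must be /d/; voiced stops become fricatives between vowels, yielding [z] there.

/ned/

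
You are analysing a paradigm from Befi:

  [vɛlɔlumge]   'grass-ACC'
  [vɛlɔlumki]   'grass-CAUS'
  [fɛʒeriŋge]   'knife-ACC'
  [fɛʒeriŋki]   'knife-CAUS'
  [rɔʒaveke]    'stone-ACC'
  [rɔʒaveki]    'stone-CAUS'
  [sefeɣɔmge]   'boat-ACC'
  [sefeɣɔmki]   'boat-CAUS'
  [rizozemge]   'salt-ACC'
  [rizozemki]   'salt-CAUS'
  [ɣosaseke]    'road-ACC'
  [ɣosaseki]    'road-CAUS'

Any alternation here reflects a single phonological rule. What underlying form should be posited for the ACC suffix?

/-ge/

The ACC suffix surfaces as [-ge] and [-ke], depending on the final segment of the stem.
By contrast the CAUS suffix keeps its initial [k] throughout — that segment must be underlying.
The ACC suffix is therefore /-ge/ underlyingly, with post-vocalic devoicing: voiced stops become voiceless after a vowel.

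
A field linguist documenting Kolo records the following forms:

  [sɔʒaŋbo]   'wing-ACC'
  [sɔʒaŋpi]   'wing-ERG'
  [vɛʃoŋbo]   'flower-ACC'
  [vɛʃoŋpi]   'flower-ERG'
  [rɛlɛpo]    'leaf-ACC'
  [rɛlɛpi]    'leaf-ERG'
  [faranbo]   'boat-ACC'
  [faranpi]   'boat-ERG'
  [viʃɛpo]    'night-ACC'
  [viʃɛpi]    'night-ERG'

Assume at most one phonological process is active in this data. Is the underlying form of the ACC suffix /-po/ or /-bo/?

The ACC suffix surfaces as [-bo] and [-po], depending on the final segment of the stem.
The ERG suffix, which begins with [p], is invariant after every stem; so [p] is not altered by any rule here.
The ACC suffix is therefore /-bo/ underlyingly, with post-vocalic devoicing: voiced stops become voiceless after a vowel.

/-bo/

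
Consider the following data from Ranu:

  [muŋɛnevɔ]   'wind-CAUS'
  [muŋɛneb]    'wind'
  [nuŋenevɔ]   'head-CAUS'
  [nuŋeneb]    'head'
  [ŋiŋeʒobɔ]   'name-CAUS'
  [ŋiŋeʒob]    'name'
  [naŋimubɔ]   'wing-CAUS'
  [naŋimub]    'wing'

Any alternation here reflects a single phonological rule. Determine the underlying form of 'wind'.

In [muŋɛnevɔ] and [muŋɛneb] the final segment of 'wind' alternates: [v] ~ [b].
But 'wing' keeps [b] in both environments ([naŋimubɔ], [naŋimub]), so there is no rule changing /b/ to [v] before the CAUS suffix.
The underlying segment must be /v/; voiced fricatives become stops word-finally, yielding [b] there.

/muŋɛnev/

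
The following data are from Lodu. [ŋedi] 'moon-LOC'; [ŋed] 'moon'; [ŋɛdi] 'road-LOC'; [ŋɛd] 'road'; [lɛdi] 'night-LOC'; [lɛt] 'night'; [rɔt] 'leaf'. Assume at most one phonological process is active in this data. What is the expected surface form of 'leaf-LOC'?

[rɔdi]

'night' shows [d] ~ [t] at the end of the stem ([lɛdi] vs [lɛt]).
The stem 'road' ([ŋɛdi], [ŋɛd]) shows [d] unchanged in both environments, so [d] cannot be basic with [t] derived in isolation.
Therefore /t/ is basic and [d] is derived by intervocalic voicing (voiceless stops become voiced between vowels).
From [rɔt] the stem 'leaf' is /rɔt/; between vowels this yields [rɔdi].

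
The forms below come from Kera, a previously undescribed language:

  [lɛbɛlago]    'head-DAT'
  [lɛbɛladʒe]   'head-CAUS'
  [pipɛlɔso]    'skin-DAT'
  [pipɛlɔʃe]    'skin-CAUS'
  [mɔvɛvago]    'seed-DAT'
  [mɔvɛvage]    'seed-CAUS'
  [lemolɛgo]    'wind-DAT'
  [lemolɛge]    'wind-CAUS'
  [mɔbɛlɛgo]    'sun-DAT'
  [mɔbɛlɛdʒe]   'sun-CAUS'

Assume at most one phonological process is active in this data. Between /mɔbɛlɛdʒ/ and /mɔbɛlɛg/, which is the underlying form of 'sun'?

'sun' shows [g] ~ [dʒ] at the end of the stem ([mɔbɛlɛgo] vs [mɔbɛlɛdʒe]).
If /g/ were underlying and a rule turned it into [dʒ] before the CAUS suffix, 'wind' would also alternate; but it has [g] in both [lemolɛgo] and [lemolɛge].
The alternation reflects depalatalization: palato-alveolar /dʒ/ and /ʃ/ become [g] and [s] when no front vowel follows. /dʒ/ is underlying.

/mɔbɛlɛdʒ/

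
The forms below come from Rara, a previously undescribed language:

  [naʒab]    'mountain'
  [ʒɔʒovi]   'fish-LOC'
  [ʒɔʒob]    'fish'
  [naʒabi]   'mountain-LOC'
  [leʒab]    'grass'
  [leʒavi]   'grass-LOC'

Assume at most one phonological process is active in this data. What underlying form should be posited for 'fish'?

/ʒɔʒov/

The stem for 'fish' ends in [b] in [ʒɔʒob] but [v] in [ʒɔʒovi].
Compare 'mountain', with invariant [b] in [naʒab] and [naʒabi]: an analysis with underlying /b/ and a rule producing [v] before the LOC suffix would wrongly predict alternation here too.
The underlying segment must be /v/; voiced fricatives become stops word-finally, yielding [b] there.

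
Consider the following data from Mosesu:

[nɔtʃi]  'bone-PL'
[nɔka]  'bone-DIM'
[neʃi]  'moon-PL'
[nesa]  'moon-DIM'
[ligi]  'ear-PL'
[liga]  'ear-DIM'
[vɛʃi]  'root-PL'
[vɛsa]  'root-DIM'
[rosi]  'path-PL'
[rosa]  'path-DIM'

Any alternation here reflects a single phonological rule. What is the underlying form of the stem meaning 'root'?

The stem for 'root' ends in [ʃ] in [vɛʃi] but [s] in [vɛsa].
If /s/ were underlying and a rule turned it into [ʃ] before the PL suffix, 'path' would also alternate; but it has [s] in both [rosi] and [rosa].
The alternation reflects depalatalization: palato-alveolar /tʃ/ and /ʃ/ become [k] and [s] when no front vowel follows. /ʃ/ is underlying.

/vɛʃ/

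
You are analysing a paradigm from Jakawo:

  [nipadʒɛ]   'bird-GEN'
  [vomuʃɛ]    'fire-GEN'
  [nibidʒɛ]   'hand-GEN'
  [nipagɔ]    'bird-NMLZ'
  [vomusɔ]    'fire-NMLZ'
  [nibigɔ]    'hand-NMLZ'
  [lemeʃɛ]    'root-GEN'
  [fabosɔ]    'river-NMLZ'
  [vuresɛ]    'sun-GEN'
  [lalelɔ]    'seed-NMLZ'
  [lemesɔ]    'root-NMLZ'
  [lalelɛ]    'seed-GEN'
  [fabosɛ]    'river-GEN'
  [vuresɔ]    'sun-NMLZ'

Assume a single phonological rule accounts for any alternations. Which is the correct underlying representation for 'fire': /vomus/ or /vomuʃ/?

'fire' shows [ʃ] ~ [s] at the end of the stem ([vomuʃɛ] vs [vomusɔ]).
If /s/ were underlying and a rule turned it into [ʃ] before the GEN suffix, 'sun' would also alternate; but it has [s] in both [vuresɛ] and [vuresɔ].
The alternation reflects depalatalization: palato-alveolar /dʒ/ and /ʃ/ become [g] and [s] when no front vowel follows. /ʃ/ is underlying.

/vomuʃ/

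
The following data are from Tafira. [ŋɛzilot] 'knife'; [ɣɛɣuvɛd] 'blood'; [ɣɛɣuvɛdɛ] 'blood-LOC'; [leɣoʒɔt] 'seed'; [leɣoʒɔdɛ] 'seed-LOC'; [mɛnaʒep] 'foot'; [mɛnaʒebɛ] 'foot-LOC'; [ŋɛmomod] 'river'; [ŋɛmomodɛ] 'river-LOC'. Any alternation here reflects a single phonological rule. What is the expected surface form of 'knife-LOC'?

[ŋɛzilodɛ]

The root 'seed' surfaces as [leɣoʒɔt] and [leɣoʒɔdɛ], with a stem-final [t] ~ [d] alternation.
The stem 'river' ([ŋɛmomod], [ŋɛmomodɛ]) shows [d] unchanged in both environments, so [d] cannot be basic with [t] derived in isolation.
So /t/ is underlying, and a rule of intervocalic voicing — voiceless stops become voiced between vowels — gives [d].
The one attested form of 'knife', [ŋɛzilot], shows underlying /ŋɛzilot/. Applying the same rule between vowels gives [ŋɛzilodɛ].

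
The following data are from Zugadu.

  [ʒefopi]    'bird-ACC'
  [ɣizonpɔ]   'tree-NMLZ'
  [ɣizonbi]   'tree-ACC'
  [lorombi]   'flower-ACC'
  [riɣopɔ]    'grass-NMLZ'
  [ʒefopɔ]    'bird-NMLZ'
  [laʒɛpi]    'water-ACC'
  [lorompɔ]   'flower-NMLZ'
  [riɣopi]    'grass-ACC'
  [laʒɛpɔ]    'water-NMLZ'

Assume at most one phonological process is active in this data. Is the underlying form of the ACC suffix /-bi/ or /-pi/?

The ACC suffix surfaces as [-bi] and [-pi], depending on the final segment of the stem.
By contrast the NMLZ suffix keeps its initial [p] throughout — that segment must be underlying.
So the underlying form is /-bi/, and voiced stops become voiceless after a vowel.

/-bi/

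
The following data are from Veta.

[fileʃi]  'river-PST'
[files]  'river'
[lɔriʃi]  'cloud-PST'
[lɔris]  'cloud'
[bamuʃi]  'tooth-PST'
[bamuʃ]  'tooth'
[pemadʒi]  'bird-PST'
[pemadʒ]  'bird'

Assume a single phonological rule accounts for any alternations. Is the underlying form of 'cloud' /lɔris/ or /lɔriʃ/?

'cloud' shows [ʃ] ~ [s] at the end of the stem ([lɔriʃi] vs [lɔris]).
If /ʃ/ were underlying and a rule turned it into [s] in isolation, 'tooth' would also alternate; but it has [ʃ] in both [bamuʃi] and [bamuʃ].
The underlying segment must be /s/; /s/ becomes palato-alveolar [ʃ] before a front vowel, yielding [ʃ] there.

/lɔris/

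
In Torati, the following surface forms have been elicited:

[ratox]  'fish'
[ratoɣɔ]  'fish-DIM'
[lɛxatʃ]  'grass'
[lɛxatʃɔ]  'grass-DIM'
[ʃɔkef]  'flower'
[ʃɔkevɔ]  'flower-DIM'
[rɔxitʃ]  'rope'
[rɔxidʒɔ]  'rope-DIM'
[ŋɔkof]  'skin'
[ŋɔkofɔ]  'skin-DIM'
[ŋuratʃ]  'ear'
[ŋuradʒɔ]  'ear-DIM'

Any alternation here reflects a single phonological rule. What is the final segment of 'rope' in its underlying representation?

'rope' shows [tʃ] ~ [dʒ] at the end of the stem ([rɔxitʃ] vs [rɔxidʒɔ]).
Compare 'grass', with invariant [tʃ] in [lɛxatʃ] and [lɛxatʃɔ]: an analysis with underlying /tʃ/ and a rule producing [dʒ] before the DIM suffix would wrongly predict alternation here too.
The underlying segment must be /dʒ/; voiced obstruents become voiceless word-finally, yielding [tʃ] there.

/dʒ/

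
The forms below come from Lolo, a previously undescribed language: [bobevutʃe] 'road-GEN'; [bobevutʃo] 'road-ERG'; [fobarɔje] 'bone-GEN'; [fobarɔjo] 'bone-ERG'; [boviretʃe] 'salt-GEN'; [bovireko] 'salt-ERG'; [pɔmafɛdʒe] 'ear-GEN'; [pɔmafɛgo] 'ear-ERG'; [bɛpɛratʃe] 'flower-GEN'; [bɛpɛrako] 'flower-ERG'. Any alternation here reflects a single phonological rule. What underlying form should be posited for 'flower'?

The stem for 'flower' ends in [tʃ] in [bɛpɛratʃe] but [k] in [bɛpɛrako].
But 'road' keeps [tʃ] in both environments ([bobevutʃe], [bobevutʃo]), so there is no rule changing /tʃ/ to [k] before the ERG suffix.
The alternation reflects palatalization before a front vowel: /k/ and /g/ become palato-alveolar [tʃ] and [dʒ] before a front vowel. /k/ is underlying.

/bɛpɛrak/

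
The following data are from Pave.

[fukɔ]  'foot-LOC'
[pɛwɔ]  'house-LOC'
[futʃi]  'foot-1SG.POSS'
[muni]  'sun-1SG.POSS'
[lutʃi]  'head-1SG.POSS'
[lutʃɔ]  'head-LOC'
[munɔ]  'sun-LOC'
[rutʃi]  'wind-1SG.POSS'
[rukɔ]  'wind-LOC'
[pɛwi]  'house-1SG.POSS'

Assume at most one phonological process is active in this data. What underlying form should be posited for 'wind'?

/ruk/

'wind' shows [tʃ] ~ [k] at the end of the stem ([rutʃi] vs [rukɔ]).
But 'head' keeps [tʃ] in both environments ([lutʃi], [lutʃɔ]), so there is no rule changing /tʃ/ to [k] before the LOC suffix.
So /k/ is underlying, and a rule of palatalization before a front vowel — /k/ becomes palato-alveolar [tʃ] before a front vowel — gives [tʃ].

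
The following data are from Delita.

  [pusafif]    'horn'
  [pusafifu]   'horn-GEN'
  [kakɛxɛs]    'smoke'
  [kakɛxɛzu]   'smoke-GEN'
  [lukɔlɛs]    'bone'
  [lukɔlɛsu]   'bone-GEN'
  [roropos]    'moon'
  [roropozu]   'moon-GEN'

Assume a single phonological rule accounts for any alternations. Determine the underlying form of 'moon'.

/roropoz/

The root 'moon' surfaces as [roropos] and [roropozu], with a stem-final [s] ~ [z] alternation.
Compare 'bone', with invariant [s] in [lukɔlɛs] and [lukɔlɛsu]: an analysis with underlying /s/ and a rule producing [z] before the GEN suffix would wrongly predict alternation here too.
The alternation reflects word-final obstruent devoicing: voiced obstruents become voiceless word-finally. /z/ is underlying.
The underlying form of 'moon' is therefore /roropoz/.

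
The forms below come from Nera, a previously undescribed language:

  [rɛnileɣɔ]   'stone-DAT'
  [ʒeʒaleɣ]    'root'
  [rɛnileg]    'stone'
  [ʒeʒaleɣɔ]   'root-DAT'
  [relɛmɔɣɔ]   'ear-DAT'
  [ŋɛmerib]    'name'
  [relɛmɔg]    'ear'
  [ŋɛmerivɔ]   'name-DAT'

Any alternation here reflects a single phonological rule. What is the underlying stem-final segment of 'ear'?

/g/

'ear' shows [ɣ] ~ [g] at the end of the stem ([relɛmɔɣɔ] vs [relɛmɔg]).
If /ɣ/ were underlying and a rule turned it into [g] in isolation, 'root' would also alternate; but it has [ɣ] in both [ʒeʒaleɣɔ] and [ʒeʒaleɣ].
The underlying segment must be /g/; voiced stops become fricatives between vowels, yielding [ɣ] there.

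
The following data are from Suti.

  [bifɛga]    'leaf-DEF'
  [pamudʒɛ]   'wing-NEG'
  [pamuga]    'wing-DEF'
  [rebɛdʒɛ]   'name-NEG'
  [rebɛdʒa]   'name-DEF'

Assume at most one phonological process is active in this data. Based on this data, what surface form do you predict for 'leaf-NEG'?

[bifɛdʒɛ]

'wing' shows [dʒ] ~ [g] at the end of the stem ([pamudʒɛ] vs [pamuga]).
Compare 'name', with invariant [dʒ] in [rebɛdʒɛ] and [rebɛdʒa]: an analysis with underlying /dʒ/ and a rule producing [g] before the DEF suffix would wrongly predict alternation here too.
The underlying segment must be /g/; /g/ becomes palato-alveolar [dʒ] before a front vowel, yielding [dʒ] there.
From [bifɛga] the stem 'leaf' is /bifɛg/; before a front vowel this yields [bifɛdʒɛ].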